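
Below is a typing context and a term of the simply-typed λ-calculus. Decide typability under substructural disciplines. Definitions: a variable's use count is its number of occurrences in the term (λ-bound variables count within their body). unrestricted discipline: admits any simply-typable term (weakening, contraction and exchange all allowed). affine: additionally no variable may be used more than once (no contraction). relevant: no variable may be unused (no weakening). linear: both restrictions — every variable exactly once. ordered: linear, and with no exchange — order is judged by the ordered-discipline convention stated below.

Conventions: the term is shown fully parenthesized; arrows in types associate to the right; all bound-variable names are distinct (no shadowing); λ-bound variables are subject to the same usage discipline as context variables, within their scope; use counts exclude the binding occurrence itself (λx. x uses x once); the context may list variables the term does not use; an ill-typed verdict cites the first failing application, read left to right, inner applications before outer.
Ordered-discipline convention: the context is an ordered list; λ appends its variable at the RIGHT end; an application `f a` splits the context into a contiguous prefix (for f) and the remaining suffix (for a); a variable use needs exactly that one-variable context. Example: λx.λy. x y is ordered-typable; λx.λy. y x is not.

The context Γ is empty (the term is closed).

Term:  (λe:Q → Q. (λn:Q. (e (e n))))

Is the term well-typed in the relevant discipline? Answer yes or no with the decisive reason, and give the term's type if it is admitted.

yes — none of e, n goes unused; term : (Q → Q) → Q → Q
counts: e (bound): 2, n (bound): 1
order of uses: e, e, n
typing: ✓ — (Q → Q) → Q → Q
summary: ordered ✗; linear ✗; affine ✗; relevant ✓; unrestricted ✓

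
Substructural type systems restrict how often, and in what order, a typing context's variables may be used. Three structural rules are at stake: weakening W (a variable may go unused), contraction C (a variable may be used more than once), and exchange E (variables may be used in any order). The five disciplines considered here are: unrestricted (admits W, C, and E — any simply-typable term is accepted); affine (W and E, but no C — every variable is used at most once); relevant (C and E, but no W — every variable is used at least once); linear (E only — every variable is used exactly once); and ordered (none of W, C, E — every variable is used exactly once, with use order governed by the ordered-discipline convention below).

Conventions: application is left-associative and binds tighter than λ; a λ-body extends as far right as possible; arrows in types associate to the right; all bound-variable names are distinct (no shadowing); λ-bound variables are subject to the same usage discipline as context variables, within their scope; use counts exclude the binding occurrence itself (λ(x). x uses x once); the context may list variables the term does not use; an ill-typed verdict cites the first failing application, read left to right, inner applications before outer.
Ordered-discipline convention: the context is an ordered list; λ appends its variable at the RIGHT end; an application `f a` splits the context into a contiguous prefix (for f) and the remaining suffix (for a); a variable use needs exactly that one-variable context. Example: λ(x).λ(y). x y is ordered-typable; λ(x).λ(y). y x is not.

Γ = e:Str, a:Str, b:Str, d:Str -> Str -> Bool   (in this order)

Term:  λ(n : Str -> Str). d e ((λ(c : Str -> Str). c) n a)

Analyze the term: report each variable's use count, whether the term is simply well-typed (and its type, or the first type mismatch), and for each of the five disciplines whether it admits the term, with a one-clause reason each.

counts: e ×1, a ×1, b ×0, d ×1, n (λ-bound) ×1, c (λ-bound) ×1
uses in reading order: d, e, c, n, a
typing: well-typed at (Str -> Str) -> Bool
ordered: ✗ — b left unused
linear: ✗ — b left unused
affine: ✓ — e, a, b, d, n, c: no repeats, contraction unneeded
relevant: ✗ — b left unused
unrestricted: ✓ — well-typed at (Str -> Str) -> Bool; no restrictions here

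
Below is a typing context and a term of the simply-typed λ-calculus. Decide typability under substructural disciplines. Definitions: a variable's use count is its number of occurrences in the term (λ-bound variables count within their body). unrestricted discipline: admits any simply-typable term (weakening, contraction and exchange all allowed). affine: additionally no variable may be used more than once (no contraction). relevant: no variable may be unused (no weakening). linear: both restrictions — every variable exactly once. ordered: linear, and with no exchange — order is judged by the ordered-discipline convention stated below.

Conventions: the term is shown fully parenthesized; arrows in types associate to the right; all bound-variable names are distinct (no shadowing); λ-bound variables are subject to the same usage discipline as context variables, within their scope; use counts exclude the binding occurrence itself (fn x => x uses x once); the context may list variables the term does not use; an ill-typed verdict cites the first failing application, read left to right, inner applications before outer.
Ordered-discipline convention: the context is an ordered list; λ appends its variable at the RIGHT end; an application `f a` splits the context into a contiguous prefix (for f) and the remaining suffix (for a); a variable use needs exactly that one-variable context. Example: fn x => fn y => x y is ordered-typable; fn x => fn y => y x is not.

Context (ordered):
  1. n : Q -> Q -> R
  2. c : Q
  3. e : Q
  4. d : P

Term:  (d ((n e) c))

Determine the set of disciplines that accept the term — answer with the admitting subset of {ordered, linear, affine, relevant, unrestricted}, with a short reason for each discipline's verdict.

admitted by: none
use counts: n=1, c=1, e=1, d=1
use order (left to right): d, n, e, c
typing: ill-typed: non-arrow in function slot: P
ordered: ✗ — a type mismatch blocks all five
linear: ✗ — the type mismatch rejects it
affine: ✗ — not simply typable
relevant: ✗ — fails simple typing
unrestricted: ✗ — a type mismatch blocks all five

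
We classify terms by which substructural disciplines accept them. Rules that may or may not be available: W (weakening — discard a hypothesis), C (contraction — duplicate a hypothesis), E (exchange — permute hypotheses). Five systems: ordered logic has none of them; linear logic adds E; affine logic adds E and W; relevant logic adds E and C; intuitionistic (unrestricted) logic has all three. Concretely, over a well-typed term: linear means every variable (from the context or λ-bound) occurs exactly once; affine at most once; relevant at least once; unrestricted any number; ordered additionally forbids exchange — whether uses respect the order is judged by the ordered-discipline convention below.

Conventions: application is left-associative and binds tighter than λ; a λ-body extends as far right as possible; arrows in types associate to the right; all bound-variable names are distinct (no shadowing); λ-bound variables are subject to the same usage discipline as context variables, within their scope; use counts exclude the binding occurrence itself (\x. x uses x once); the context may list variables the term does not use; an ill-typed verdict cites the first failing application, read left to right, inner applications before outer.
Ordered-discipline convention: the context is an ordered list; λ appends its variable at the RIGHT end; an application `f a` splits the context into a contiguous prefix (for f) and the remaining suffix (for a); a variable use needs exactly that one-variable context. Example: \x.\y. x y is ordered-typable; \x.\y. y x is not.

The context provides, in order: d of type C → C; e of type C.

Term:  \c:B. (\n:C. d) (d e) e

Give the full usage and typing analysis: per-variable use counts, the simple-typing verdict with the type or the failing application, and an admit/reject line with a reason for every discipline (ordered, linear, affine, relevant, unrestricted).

usage: d: 2; e: 2; c [bound]: 0; n [bound]: 0
order of uses: d, d, e, e
typing: well-typed at B → C
ordered: ✗, d ×2, e ×2 used more than once (contraction); unused: c, n — weakening required
linear: ✗, d ×2, e ×2 used more than once (contraction); unused: c, n — weakening required
affine: ✗, d ×2, e ×2 used more than once (contraction)
relevant: ✗, unused: c, n — weakening required
unrestricted: ✓, simply typable at B → C; W, C, E all held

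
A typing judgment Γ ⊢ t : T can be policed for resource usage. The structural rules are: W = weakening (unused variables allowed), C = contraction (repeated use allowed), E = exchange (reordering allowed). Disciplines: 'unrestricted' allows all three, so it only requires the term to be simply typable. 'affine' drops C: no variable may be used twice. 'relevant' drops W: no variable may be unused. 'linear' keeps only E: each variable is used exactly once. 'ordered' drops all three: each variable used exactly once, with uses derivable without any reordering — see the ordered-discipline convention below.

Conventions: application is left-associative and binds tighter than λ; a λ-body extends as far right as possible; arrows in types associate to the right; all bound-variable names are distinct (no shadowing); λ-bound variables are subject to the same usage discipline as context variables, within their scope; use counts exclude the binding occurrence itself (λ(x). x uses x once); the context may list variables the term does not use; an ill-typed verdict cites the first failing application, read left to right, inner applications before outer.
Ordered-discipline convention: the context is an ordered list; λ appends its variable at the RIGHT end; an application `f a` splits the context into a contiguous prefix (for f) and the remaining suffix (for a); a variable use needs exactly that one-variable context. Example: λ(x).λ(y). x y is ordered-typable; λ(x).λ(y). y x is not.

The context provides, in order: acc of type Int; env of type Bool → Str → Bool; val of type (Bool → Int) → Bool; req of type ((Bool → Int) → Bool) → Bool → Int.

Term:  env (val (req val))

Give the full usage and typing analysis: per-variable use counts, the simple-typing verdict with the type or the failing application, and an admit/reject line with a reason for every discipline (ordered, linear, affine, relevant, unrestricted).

usage: acc: 0; env: 1; val: 2; req: 1
uses in reading order: env, val, req, val
typing: well-typed — term : Str → Bool
ordered ✗ (repeated use of val ×2; needs weakening: acc unused)
linear ✗ (repeated use of val ×2; needs weakening: acc unused)
affine ✗ (repeated use of val ×2)
relevant ✗ (needs weakening: acc unused)
unrestricted ✓ (type-checks (Str → Bool) and nothing is barred)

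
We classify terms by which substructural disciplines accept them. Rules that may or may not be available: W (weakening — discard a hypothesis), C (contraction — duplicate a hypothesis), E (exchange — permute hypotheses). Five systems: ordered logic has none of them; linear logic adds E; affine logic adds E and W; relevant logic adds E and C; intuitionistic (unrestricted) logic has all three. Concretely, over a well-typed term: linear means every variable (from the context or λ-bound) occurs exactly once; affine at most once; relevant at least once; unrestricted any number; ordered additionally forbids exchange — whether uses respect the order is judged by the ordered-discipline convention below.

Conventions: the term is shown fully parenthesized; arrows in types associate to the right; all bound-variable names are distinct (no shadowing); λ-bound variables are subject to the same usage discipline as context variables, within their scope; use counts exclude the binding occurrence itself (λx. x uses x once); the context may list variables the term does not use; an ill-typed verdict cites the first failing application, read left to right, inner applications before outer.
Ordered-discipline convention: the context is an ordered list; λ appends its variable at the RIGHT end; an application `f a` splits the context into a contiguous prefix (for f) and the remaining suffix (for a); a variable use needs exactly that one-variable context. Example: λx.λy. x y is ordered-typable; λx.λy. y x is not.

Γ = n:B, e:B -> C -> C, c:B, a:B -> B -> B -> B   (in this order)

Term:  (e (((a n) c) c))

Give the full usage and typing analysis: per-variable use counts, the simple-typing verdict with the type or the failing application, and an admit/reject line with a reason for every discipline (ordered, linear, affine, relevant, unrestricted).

use counts: n ×1, e ×1, c ×2, a ×1
order of uses: e, a, n, c, c
typing: well-typed — term : C -> C
ordered ✗ (repeated use of c ×2)
linear ✗ (repeated use of c ×2)
affine ✗ (repeated use of c ×2)
relevant ✓ (none of n, e, c, a goes unused)
unrestricted ✓ (type-checks (C -> C) and nothing is barred)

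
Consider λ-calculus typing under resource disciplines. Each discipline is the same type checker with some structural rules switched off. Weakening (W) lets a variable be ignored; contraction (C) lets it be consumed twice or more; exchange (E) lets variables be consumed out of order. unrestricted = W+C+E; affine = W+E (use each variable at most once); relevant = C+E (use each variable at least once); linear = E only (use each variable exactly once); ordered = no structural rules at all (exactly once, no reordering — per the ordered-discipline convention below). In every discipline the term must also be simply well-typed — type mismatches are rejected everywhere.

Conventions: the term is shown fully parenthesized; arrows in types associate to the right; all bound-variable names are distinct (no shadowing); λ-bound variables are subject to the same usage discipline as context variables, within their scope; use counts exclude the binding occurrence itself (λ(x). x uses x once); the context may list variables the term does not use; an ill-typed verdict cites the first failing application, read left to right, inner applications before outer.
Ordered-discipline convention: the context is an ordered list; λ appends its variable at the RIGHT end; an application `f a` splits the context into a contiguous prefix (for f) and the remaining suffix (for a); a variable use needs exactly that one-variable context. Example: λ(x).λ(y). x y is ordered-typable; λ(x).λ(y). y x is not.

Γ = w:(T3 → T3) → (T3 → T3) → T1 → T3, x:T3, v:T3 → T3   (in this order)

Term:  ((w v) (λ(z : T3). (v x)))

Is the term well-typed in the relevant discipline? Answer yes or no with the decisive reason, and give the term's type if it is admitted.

no — unused: z — weakening required
use counts: w: 1×, x: 1×, v: 2×, z (λ-bound): 0×
order of uses: w, v, v, x
typing: ✓ — T1 → T3
per-discipline verdicts: ordered ✗; linear ✗; affine ✗; relevant ✗; unrestricted ✓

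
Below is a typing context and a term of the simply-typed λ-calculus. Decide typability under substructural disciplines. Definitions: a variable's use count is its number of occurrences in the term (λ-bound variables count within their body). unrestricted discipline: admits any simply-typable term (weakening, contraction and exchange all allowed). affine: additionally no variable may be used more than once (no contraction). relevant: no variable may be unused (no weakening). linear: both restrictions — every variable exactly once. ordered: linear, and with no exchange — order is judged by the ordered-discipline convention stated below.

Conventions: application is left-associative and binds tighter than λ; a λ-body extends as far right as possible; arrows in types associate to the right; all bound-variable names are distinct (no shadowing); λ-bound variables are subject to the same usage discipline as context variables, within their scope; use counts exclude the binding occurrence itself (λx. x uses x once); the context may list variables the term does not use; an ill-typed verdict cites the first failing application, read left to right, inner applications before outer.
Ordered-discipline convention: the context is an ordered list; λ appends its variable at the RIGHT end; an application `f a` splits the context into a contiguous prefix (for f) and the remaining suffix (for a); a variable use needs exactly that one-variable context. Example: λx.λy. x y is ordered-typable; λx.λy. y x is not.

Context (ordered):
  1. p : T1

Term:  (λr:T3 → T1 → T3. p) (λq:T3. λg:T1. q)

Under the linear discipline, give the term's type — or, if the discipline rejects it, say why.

not well-typed under linear — unused: r, g — weakening required
counts: p ×1; r (λ-bound) ×0; q (λ-bound) ×1; g (λ-bound) ×0
use order (left to right): p, q
typing: well-typed at T1
per-discipline verdicts: ordered ✗ | linear ✗ | affine ✓ | relevant ✗ | unrestricted ✓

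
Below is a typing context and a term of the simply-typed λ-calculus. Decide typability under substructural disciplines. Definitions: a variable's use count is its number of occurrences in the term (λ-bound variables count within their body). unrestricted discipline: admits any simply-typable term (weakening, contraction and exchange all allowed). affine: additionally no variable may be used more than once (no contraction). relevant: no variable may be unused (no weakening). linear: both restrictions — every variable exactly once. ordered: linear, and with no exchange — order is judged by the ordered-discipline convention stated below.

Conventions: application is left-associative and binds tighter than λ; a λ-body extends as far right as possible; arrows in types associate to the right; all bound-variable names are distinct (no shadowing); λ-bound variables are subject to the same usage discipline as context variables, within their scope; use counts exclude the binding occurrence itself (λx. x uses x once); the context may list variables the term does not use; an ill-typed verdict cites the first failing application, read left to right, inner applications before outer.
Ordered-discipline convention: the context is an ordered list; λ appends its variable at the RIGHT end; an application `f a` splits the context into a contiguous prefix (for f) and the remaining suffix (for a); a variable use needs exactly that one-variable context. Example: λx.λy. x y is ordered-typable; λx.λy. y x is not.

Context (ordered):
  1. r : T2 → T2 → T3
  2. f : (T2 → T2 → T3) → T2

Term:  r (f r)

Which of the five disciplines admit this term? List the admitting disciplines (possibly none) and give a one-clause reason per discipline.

admitted by: relevant, unrestricted
variable uses: r: 2×; f: 1×
use order (left to right): r, f, r
typing: the term checks, with type T2 → T3
ordered ✗ (repeated use of r ×2)
linear ✗ (repeated use of r ×2)
affine ✗ (repeated use of r ×2)
relevant ✓ (none of r, f goes unused)
unrestricted ✓ (well-typed at T2 → T3; no restrictions here)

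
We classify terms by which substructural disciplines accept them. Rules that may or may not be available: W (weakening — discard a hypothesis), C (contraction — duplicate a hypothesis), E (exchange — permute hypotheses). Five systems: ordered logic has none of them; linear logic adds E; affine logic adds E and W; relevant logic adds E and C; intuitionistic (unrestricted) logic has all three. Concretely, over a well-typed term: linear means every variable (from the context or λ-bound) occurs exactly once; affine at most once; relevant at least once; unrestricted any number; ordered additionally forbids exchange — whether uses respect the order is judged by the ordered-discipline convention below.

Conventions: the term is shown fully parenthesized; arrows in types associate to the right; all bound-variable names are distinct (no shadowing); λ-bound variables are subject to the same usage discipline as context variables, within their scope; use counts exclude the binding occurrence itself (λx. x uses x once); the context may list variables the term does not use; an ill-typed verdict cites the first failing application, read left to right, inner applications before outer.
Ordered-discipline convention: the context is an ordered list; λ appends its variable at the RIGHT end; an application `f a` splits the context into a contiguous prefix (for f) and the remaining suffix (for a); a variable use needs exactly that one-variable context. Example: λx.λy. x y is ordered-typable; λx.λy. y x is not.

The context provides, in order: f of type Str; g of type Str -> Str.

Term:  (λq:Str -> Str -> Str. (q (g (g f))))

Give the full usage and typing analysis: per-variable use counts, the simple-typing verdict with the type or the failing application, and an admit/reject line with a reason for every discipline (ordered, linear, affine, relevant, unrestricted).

counts: f: 1×; g: 2×; q (λ-bound): 1×
uses in reading order: q, g, g, f
typing: well-typed — term : (Str -> Str -> Str) -> Str -> Str
ordered: ✗, needs contraction — g ×2
linear: ✗, needs contraction — g ×2
affine: ✗, needs contraction — g ×2
relevant: ✓, none of f, g, q goes unused
unrestricted: ✓, type-checks ((Str -> Str -> Str) -> Str -> Str) and nothing is barred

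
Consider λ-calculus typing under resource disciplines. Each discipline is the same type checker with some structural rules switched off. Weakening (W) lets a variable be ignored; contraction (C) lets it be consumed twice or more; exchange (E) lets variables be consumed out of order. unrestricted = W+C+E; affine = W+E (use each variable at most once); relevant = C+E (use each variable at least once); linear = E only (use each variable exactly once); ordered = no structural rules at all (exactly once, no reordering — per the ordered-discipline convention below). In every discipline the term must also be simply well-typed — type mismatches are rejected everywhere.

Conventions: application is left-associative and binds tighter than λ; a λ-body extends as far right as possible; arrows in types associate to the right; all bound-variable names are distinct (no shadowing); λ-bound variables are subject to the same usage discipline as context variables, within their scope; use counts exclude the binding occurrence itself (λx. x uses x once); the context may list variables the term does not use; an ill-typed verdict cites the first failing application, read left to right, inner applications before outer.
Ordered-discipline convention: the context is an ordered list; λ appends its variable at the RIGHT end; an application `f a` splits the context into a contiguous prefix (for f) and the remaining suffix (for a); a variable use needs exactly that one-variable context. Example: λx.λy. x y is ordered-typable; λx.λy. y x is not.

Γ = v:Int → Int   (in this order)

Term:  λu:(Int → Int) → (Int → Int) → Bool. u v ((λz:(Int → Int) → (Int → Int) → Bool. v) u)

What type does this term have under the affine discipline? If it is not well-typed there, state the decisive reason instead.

not well-typed under affine — repeated use of v ×2, u ×2
use counts: v: 2×, u (λ-bound): 2×, z (λ-bound): 0×
left-to-right use order: u, v, v, u
typing: the term checks, with type ((Int → Int) → (Int → Int) → Bool) → Bool
per-discipline verdicts: ordered ✗ · linear ✗ · affine ✗ · relevant ✗ · unrestricted ✓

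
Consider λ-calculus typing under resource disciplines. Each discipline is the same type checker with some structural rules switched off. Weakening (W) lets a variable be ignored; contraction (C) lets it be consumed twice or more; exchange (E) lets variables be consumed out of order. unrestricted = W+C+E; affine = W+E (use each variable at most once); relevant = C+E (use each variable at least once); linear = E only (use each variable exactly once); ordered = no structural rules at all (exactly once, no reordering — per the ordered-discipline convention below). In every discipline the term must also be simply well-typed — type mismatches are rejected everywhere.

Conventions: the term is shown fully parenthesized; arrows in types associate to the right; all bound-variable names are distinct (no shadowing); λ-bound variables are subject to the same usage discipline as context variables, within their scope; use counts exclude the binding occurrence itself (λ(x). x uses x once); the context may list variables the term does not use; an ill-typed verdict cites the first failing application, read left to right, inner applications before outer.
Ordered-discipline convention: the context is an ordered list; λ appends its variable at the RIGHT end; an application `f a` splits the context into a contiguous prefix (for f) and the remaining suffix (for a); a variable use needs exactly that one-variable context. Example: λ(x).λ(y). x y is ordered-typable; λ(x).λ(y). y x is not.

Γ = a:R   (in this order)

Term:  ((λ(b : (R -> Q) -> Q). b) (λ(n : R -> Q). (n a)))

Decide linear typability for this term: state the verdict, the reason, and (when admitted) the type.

yes — exactly-once usage across a, b, n; term : (R -> Q) -> Q
usage: a=1, b (bound)=1, n (bound)=1
use order (left to right): b, n, a
typing: well-typed at (R -> Q) -> Q
all disciplines: ordered ✗; linear ✓; affine ✓; relevant ✓; unrestricted ✓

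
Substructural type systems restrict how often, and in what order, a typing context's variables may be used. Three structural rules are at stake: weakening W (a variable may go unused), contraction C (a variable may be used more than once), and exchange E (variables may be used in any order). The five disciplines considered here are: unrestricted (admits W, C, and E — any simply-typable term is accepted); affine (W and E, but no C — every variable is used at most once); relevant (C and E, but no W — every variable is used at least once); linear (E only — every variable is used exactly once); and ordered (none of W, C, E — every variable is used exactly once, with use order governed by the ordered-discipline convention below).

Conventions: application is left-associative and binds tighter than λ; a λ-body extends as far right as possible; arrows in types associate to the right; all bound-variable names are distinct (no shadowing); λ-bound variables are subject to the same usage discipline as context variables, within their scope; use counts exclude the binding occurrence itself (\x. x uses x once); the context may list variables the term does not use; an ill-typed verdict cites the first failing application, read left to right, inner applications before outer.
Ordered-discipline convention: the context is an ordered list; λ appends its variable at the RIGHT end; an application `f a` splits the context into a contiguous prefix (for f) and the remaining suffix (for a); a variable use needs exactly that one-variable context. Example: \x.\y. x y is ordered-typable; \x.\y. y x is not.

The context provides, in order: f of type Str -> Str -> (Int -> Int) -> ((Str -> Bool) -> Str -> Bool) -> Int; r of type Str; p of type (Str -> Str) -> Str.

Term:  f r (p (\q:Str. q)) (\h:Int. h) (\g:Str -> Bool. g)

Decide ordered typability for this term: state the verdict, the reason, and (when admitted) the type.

yes — single-use (f, r, p, q, h, g), ordered derivation ok; term : Int
use counts: f ×1, r ×1, p ×1, q (bound) ×1, h (bound) ×1, g (bound) ×1
order of uses: f, r, p, q, h, g
typing: well-typed at Int
summary: ordered ✓; linear ✓; affine ✓; relevant ✓; unrestricted ✓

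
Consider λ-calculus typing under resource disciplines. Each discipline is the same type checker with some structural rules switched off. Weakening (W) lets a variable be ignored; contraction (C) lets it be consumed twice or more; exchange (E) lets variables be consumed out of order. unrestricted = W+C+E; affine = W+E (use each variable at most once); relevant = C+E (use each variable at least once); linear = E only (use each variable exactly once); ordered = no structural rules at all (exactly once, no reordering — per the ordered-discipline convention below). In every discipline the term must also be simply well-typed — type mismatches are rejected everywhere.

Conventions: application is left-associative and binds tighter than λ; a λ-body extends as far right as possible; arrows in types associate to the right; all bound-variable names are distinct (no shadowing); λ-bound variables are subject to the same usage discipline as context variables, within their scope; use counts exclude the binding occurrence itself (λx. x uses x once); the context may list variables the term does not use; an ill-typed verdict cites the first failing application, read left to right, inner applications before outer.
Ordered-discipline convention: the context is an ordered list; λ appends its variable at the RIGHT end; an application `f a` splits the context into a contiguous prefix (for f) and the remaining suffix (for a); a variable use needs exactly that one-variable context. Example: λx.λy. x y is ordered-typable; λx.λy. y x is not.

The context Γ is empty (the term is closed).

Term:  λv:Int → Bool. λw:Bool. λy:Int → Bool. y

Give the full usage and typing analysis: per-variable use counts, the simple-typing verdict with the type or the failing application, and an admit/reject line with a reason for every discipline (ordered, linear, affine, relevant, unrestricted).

use counts: v [bound] ×0, w [bound] ×0, y [bound] ×1
uses in reading order: y
typing: ✓ — (Int → Bool) → Bool → (Int → Bool) → Int → Bool
ordered: ✗ — needs weakening: v, w unused
linear: ✗ — needs weakening: v, w unused
affine: ✓ — none of v, w, y used more than once
relevant: ✗ — needs weakening: v, w unused
unrestricted: ✓ — typability at (Int → Bool) → Bool → (Int → Bool) → Int → Bool is all that's needed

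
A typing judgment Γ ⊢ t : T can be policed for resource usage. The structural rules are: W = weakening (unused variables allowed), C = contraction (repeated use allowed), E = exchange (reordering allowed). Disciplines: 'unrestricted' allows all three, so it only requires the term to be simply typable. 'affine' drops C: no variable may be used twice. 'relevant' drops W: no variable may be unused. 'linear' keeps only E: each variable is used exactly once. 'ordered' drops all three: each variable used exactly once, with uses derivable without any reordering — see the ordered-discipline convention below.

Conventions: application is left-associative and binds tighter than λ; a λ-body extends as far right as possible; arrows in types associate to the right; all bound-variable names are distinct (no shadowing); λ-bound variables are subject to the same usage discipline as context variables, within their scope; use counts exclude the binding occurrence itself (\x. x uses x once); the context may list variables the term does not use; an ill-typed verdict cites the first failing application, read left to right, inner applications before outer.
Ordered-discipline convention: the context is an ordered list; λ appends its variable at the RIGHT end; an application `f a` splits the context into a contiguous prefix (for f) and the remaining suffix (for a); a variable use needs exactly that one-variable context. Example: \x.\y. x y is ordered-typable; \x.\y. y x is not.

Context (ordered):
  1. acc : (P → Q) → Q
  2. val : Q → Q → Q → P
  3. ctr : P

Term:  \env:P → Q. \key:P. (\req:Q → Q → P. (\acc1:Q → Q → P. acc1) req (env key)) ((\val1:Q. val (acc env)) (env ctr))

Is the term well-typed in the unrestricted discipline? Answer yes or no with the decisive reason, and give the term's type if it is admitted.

yes — well-typed at (P → Q) → P → Q → P; no restrictions here; term : (P → Q) → P → Q → P
counts: acc ×1; val ×1; ctr ×1; env [bound] ×3; key [bound] ×1; req [bound] ×1; acc1 [bound] ×1; val1 [bound] ×0
uses in reading order: acc1, req, env, key, val, acc, env, env, ctr
typing: well-typed — term : (P → Q) → P → Q → P
summary: ordered ✗; linear ✗; affine ✗; relevant ✗; unrestricted ✓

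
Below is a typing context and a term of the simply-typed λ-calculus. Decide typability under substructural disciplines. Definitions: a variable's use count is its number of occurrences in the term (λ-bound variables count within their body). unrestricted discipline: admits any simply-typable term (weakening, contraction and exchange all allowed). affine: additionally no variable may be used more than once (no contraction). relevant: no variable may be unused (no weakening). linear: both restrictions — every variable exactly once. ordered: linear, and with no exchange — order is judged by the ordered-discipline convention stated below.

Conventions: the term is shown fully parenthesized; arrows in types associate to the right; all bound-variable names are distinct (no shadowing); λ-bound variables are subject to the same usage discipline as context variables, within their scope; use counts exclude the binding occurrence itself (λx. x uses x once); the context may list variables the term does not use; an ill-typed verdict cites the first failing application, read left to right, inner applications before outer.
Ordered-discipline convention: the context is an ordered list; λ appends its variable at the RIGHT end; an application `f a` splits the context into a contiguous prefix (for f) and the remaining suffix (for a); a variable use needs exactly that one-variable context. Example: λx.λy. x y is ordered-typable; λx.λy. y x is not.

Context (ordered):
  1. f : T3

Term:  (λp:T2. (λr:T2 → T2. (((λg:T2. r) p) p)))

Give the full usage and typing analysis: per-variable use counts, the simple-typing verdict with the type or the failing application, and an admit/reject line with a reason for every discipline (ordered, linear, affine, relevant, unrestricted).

variable uses: f: 0, p (bound): 2, r (bound): 1, g (bound): 0
order of uses: r, p, p
typing: well-typed — term : T2 → (T2 → T2) → T2
ordered: ✗ — repeated use of p ×2; unused: f, g — weakening required
linear: ✗ — repeated use of p ×2; unused: f, g — weakening required
affine: ✗ — repeated use of p ×2
relevant: ✗ — unused: f, g — weakening required
unrestricted: ✓ — type-checks (T2 → (T2 → T2) → T2) and nothing is barred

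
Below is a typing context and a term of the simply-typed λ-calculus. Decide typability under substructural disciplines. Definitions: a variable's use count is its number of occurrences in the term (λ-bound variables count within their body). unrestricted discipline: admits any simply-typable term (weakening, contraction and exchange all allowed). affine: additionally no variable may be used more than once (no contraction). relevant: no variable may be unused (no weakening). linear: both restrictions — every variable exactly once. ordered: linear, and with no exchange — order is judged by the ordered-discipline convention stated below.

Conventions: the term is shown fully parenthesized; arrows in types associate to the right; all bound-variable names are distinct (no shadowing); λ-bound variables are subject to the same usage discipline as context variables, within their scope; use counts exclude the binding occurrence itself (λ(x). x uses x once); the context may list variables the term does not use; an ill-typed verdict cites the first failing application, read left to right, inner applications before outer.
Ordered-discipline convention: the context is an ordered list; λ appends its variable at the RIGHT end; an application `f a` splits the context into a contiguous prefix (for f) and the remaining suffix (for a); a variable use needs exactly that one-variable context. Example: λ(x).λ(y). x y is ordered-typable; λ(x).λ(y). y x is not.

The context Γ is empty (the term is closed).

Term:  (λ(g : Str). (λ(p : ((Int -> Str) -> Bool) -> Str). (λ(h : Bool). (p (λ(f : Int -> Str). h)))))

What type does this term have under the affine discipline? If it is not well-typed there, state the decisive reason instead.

term : Str -> (((Int -> Str) -> Bool) -> Str) -> Bool -> Str
use counts: g (λ-bound): 0×, p (λ-bound): 1×, h (λ-bound): 1×, f (λ-bound): 0×
uses in reading order: p, h
typing: well-typed — term : Str -> (((Int -> Str) -> Bool) -> Str) -> Bool -> Str
all disciplines: ordered ✗ | linear ✗ | affine ✓ | relevant ✗ | unrestricted ✓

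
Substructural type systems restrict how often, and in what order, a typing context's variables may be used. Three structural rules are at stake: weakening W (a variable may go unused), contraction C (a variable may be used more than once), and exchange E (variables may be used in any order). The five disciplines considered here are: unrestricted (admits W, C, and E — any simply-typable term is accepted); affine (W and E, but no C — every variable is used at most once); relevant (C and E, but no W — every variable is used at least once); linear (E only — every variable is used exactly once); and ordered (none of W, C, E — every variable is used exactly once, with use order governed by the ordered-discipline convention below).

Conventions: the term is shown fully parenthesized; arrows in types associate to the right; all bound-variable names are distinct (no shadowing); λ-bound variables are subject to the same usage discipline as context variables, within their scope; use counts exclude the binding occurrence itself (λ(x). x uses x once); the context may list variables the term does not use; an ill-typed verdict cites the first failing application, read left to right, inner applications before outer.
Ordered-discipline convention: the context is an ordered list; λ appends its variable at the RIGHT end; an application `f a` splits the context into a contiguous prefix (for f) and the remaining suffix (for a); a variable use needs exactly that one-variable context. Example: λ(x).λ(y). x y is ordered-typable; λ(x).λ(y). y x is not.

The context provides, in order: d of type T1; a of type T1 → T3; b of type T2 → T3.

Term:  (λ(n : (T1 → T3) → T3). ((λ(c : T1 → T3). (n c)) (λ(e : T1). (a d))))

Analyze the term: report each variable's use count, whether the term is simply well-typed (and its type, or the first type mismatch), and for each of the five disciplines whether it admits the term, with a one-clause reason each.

usage: d ×1; a ×1; b ×0; n [bound] ×1; c [bound] ×1; e [bound] ×0
use order (left to right): n, c, a, d
typing: well-typed — term : ((T1 → T3) → T3) → T3
ordered: ✗ — needs weakening: b, e unused
linear: ✗ — needs weakening: b, e unused
affine: ✓ — at most one use each (d, a, b, n, c, e)
relevant: ✗ — needs weakening: b, e unused
unrestricted: ✓ — typability at ((T1 → T3) → T3) → T3 is all that's needed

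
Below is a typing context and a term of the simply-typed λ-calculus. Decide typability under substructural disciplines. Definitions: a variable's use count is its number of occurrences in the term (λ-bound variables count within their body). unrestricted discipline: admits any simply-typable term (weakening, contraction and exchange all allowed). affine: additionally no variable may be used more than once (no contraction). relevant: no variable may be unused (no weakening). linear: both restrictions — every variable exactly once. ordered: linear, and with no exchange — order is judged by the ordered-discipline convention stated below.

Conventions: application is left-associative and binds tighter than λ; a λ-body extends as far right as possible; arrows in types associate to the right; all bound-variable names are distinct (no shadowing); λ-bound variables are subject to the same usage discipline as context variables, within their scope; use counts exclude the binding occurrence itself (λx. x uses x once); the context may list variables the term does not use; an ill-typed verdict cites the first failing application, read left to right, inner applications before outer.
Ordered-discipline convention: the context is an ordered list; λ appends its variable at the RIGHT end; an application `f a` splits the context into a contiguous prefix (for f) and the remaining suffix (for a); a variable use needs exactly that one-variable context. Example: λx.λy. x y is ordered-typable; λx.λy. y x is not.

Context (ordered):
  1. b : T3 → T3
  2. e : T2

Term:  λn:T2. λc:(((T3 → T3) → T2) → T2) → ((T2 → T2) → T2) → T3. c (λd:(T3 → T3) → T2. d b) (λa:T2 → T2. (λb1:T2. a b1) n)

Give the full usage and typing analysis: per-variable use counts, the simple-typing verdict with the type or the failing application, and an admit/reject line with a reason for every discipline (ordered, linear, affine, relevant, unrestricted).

use counts: b: 1×; e: 0×; n (bound): 1×; c (bound): 1×; d (bound): 1×; a (bound): 1×; b1 (bound): 1×
use order (left to right): c, d, b, a, b1, n
typing: well-typed at T2 → ((((T3 → T3) → T2) → T2) → ((T2 → T2) → T2) → T3) → T3
ordered: ✗, e left unused
linear: ✗, e left unused
affine: ✓, b, e, n, c, d, a, b1: no repeats, contraction unneeded
relevant: ✗, e left unused
unrestricted: ✓, typability at T2 → ((((T3 → T3) → T2) → T2) → ((T2 → T2) → T2) → T3) → T3 is all that's needed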